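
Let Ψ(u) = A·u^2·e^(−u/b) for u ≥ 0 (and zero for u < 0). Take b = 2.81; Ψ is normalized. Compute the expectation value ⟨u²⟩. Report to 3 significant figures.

⟨u^2⟩ ≈ 59.2

By definition ⟨u²⟩ = ∫ u^2 |Ψ(u)|² du.
With ∫₀^∞ u^6 e^(−αu) du = 6!/α^7, the ratio of the moment integral to the normalization integral gives ⟨u²⟩ = 15·b^2/2.
With b = 2.81, ⟨u^2⟩ = 59.22.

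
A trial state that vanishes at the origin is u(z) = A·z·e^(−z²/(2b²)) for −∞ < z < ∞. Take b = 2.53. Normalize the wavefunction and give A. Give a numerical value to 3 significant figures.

We need A² ∫|f|² dz = 1, taking the integral from −∞ to ∞.
Carrying out the integral gives A² · √(π)·b^3/2.
Setting this equal to 1 gives A² = 1/(√(π)·b^3/2).
Plugging in b = 2.53 yields A = 0.2640.

A ≈ 0.264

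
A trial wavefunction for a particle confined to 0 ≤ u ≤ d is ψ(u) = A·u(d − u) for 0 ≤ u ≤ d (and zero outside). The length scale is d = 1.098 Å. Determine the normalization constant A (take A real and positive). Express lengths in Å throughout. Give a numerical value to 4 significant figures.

A ≈ 4.336 Å^(-5/2)

Require ∫ |ψ|² du = 1 over the whole domain.
The integral (without the A² prefactor) comes out to d^5/30.
Setting this equal to 1 gives A² = 1/(d^5/30).
Plugging in d = 1.098 yields A = 4.3357.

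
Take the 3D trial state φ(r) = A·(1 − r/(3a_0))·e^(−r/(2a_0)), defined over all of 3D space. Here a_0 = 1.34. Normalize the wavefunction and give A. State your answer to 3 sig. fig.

The normalization condition is ∫|φ|² 4πr² dr = 1 from 0 to ∞.
Recall ∫₀^∞ r^m e^(−r/β) dr = m!·β^(m+1), ∫|φ|² 4πr² dr = A²·(8·π·a_0^3/3).
With a_0 = 1.34: A² = 0.04961 and A = 0.2227.

A ≈ 0.223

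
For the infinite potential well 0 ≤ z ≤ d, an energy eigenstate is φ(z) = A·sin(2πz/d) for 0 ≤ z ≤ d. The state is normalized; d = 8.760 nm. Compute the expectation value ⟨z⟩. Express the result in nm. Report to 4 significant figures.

⟨z⟩ ≈ 4.380 nm

By definition ⟨z⟩ = ∫ z |φ(z)|² dz.
With ∫₀^d sin²(nπz/d) dz = d/2, the ratio of the moment integral to the normalization integral gives ⟨z⟩ = d/2.
With d = 8.760, ⟨z⟩ = 4.3800.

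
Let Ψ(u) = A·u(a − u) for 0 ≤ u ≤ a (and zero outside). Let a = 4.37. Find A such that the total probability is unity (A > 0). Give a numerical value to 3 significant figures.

A ≈ 0.137

Require ∫ |Ψ|² du = 1 over the whole domain.
Expanding the polynomial and integrating term by term, with Ψ = A·u(a − u), the integral evaluates to A²·[a^5/30].
Setting this equal to 1 gives A² = 1/(a^5/30).
With a = 4.37: A² = 0.01882 and A = 0.1372.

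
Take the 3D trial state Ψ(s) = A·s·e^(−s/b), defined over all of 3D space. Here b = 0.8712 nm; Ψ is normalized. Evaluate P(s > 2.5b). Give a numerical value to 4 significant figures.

With dV = 4πs²ds, the probability is ∫|Ψ|² dV over s > 2.5b.
A² is fixed by ∫₀^∞ 4πs²|Ψ|² ds = 1, i.e. A² = (3·π·b^5)^(−1).
Substituting u = s/b, A², 4π and the length scale all cancel in the ratio: P = ∫_{2.5}^{∞} u^4·e^(-2·u) du / ∫_{0}^{∞} u^4·e^(-2·u) du.
With ∫ u^4·e^(-2·u) du = -(u^4/2 + u^3 + 3·u^2/2 + 3·u/2 + 3/4)·e^(-2·u) + C, the region integral is 1569·e^(-5)/32 and the full one is 3/4.
This evaluates to P = 0.44049.

P ≈ 0.4405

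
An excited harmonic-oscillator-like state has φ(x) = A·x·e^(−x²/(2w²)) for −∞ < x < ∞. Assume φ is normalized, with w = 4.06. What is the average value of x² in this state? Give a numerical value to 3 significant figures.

⟨x^2⟩ ≈ 24.7

By definition ⟨x²⟩ = ∫ x^2 |φ(x)|² dx.
The ratio of the moment integral to the normalization integral gives ⟨x²⟩ = 3·w^2/2.
Putting w = 4.06 gives 24.73.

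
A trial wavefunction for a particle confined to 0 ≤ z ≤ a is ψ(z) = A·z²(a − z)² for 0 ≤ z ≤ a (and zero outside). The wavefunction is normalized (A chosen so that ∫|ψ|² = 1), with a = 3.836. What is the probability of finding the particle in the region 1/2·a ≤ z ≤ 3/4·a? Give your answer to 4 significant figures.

P ≈ 0.4511

The probability is P = ∫ |ψ|² dz over [1/2·a, 3/4·a].
With A² fixed by ∫|ψ|² = 1, i.e. A² = (a^9/630)^(−1), substitute and integrate.
In terms of u = z/a (A² and the length scale cancel between numerator and denominator), P = [∫_{1/2}^{3/4} u^4·(1 - u)^4 du] / [∫_{0}^{1} u^4·(1 - u)^4 du].
Using ∫ u^4·(1 - u)^4 du = u^5·(70·u^4 - 315·u^3 + 540·u^2 - 420·u + 126)/630, the numerator is ≈ 0.000715988 and the denominator is 1/630.
Taking the ratio, P = 0.45107.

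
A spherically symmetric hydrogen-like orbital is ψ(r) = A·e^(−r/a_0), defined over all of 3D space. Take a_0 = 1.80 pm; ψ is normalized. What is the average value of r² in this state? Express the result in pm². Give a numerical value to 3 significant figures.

⟨r^2⟩ ≈ 9.72 pm^2

The expectation value is the |ψ|²-weighted average of r^2: ∫ r^2|ψ|² 4πr² dr.
With ∫₀^∞ r^4 e^(−αr) dr = 4!/α^5, the ratio of the moment integral to the normalization integral gives ⟨r²⟩ = 3·a_0^2.
With a_0 = 1.80, ⟨r^2⟩ = 9.720.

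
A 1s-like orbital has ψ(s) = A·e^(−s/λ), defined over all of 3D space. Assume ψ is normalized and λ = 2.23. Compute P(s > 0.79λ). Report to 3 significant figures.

Integrate the radial probability density 4πs²|ψ|² over s > 0.79λ.
A² is fixed by ∫₀^∞ 4πs²|ψ|² ds = 1, i.e. A² = (π·λ^3)^(−1).
Substituting u = s/λ, A², 4π and the length scale all cancel in the ratio: P = ∫_{0.79}^{∞} u^2·e^(-2·u) du / ∫_{0}^{∞} u^2·e^(-2·u) du.
An antiderivative of u^2·e^(-2·u) is -(2·u^2 + 2·u + 1)·e^(-2·u)/4; evaluating from 0.79 to ∞ gives ≈ 0.19713, while the full integral is 1/4.
This evaluates to P = 0.7885.

P ≈ 0.789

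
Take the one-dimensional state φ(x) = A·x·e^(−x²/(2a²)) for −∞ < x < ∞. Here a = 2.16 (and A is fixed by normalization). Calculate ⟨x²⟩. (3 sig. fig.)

⟨x^2⟩ ≈ 7.00

By definition ⟨x²⟩ = ∫ x^2 |φ(x)|² dx.
Since the A² factors cancel between numerator and denominator, ⟨x²⟩ = 3·a^2/2.
With a = 2.16, ⟨x^2⟩ = 6.998.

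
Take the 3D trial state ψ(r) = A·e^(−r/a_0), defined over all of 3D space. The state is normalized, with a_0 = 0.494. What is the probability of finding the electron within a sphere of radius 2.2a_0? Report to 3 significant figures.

P ≈ 0.815

With dV = 4πr²dr, the probability is ∫|ψ|² dV over r ≤ 2.2a_0.
The full normalization integral is A²·[π·a_0^3] = 1, fixing A².
Let u = r/a_0; then A², 4π and the length scale all cancel, so P = ∫_{0}^{2.2} u^2·e^(-2·u) du ÷ ∫_{0}^{∞} u^2·e^(-2·u) du.
With ∫ u^2·e^(-2·u) du = -(2·u^2 + 2·u + 1)·e^(-2·u)/4 + C, the region integral is 1/4 - 377·e^(-22/5)/100 and the full one is 1/4.
The region integral divided by the full integral gives P = 0.8149.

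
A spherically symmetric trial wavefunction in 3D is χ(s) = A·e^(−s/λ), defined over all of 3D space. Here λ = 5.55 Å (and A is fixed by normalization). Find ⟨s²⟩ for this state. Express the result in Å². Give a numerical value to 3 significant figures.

⟨s^2⟩ ≈ 92.4 Å^2

By definition ⟨s²⟩ = ∫ s^2 |χ(s)|² 4πs² ds.
With ∫₀^∞ s^4 e^(−αs) ds = 4!/α^5, the ratio of the moment integral to the normalization integral gives ⟨s²⟩ = 3·λ^2.
With λ = 5.55, ⟨s^2⟩ = 92.41.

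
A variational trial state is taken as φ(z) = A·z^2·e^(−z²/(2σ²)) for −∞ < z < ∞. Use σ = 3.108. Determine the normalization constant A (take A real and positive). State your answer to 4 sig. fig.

A ≈ 0.05093

Normalization requires ∫|φ|² dz = 1, integrated from −∞ to ∞.
With ∫_{−∞}^{∞} z^(2m) e^(−αz²) dz = (2m−1)!!·√π / (2^m α^(m+1/2)), carrying out the integral gives A² · 3·√(π)·σ^5/4.
With σ = 3.108: A² = 0.0025939 and A = 0.050931.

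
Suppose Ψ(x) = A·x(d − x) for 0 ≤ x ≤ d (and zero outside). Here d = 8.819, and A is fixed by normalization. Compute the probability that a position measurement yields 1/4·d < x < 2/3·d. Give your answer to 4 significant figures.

|Ψ|² is the probability density, so P = ∫_{1/4·d}^{2/3·d} |Ψ|² dx.
The normalization integral ∫|Ψ|²dx over the whole domain equals d^5/30·A², and A² cancels in the ratio.
In terms of u = x/d (A² and the length scale cancel between numerator and denominator), P = [∫_{1/4}^{2/3} u^2·(1 - u)^2 du] / [∫_{0}^{1} u^2·(1 - u)^2 du].
With ∫ u^2·(1 - u)^2 du = u^3·(6·u^2 - 15·u + 10)/30 + C, the region integral is ≈ 0.0228869 and the full one is 1/30.
This works out to P = 0.68661.

P ≈ 0.6866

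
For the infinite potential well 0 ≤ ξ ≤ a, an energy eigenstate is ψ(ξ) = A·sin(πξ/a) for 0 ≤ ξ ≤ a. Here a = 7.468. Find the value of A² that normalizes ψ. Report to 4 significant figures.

The normalization condition is ∫|ψ|² dξ = 1 from 0 to a.
With ψ = A·sin(πξ/a), the integral evaluates to A²·[a/2].
Hence A² = 1/[a/2].
Plugging in a = 7.468 yields A = 0.51750.

A^2 ≈ 0.2678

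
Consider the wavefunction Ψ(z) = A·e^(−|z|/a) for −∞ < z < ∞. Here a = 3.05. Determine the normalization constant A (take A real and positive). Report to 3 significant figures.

A ≈ 0.573

We need A² ∫|f|² dz = 1, taking the integral from −∞ to ∞.
∫|Ψ|² dz = A²·(a).
Setting this equal to 1 gives A² = 1/(a).
With a = 3.05: A² = 0.3279 and A = 0.5726.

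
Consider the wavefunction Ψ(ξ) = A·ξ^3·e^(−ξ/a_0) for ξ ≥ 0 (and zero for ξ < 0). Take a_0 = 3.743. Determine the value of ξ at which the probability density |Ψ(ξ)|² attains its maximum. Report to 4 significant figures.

ξ ≈ 11.23

The maximum of |Ψ(ξ)|² occurs where its derivative vanishes.
Solving yields ξ = 3·a_0.
With a_0 = 3.743, the most probable position is 11.229.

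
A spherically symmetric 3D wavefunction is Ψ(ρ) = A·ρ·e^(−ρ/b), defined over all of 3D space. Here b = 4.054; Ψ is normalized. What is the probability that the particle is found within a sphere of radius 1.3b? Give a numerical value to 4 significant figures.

P = ∫ |Ψ|² 4πρ² dρ over ρ ≤ 1.3b.
Normalization gives A² = 1/(3·π·b^5).
In terms of u = ρ/b (A², 4π and the length scale all cancel between numerator and denominator), P = [∫_{0}^{1.3} u^4·e^(-2·u) du] / [∫_{0}^{∞} u^4·e^(-2·u) du].
Using ∫ u^4·e^(-2·u) du = -(u^4/2 + u^3 + 3·u^2/2 + 3·u/2 + 3/4)·e^(-2·u), the numerator is ≈ 0.0919324 and the denominator is 3/4.
The region integral divided by the full integral gives P = 0.12258.

P ≈ 0.1226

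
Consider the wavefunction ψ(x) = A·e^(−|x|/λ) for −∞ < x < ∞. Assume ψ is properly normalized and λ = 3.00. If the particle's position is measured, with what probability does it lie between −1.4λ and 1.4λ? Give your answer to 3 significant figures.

The probability is P = ∫ |ψ|² dx over [−1.4λ, 1.4λ].
The normalization integral ∫|ψ|²dx over the whole domain equals λ·A², and A² cancels in the ratio.
By symmetry take twice the x ≥ 0 contribution in numerator and denominator; the 2's cancel. Substituting u = x/λ, A² and the length scale cancel in the ratio: P = ∫_{0}^{1.4} e^(-2·u) du / ∫_{0}^{∞} e^(-2·u) du.
Using ∫ e^(-2·u) du = -e^(-2·u)/2, the numerator is 1/2 - e^(-14/5)/2 and the denominator is 1/2.
This works out to P = 0.9392.

P ≈ 0.939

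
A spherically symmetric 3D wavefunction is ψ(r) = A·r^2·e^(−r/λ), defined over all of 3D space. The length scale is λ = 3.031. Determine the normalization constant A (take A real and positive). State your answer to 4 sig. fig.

We need A² ∫|f|² 4πr² dr = 1, taking the integral from 0 to ∞.
In 3D with spherical symmetry the volume element is 4πr² dr.
With ∫₀^∞ r^6 e^(−αr) dr = 6!/α^7, ∫|ψ|² 4πr² dr = A²·(45·π·λ^7/2).
So A² = (45·π·λ^7/2)^(−1).
Substituting λ = 3.031 gives A² = 0.0000060196, so A = 0.0024535.

A ≈ 0.002453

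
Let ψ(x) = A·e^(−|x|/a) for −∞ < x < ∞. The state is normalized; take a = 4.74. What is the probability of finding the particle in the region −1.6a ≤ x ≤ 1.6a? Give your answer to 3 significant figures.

P ≈ 0.959

|ψ|² is the probability density, so P = ∫_{−1.6a}^{1.6a} |ψ|² dx.
Since A² = 1/(a), this is the region integral divided by the full normalization integral.
By symmetry take twice the x ≥ 0 contribution in numerator and denominator; the 2's cancel. Substituting u = x/a, A² and the length scale cancel in the ratio: P = ∫_{0}^{1.6} e^(-2·u) du / ∫_{0}^{∞} e^(-2·u) du.
Using ∫ e^(-2·u) du = -e^(-2·u)/2, the numerator is 1/2 - e^(-16/5)/2 and the denominator is 1/2.
The result is P = 0.9592.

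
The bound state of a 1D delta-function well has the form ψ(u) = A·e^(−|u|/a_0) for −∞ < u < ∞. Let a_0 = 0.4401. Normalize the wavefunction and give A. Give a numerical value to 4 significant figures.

The normalization condition is ∫|ψ|² du = 1 from −∞ to ∞.
With ψ = A·e^(−|u|/a_0), the integral evaluates to A²·[a_0].
Substituting a_0 = 0.4401 gives A² = 2.2722, so A = 1.5074.

A ≈ 1.507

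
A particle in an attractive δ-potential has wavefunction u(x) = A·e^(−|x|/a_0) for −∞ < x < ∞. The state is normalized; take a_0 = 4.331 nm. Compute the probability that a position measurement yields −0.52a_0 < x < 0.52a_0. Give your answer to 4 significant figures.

P ≈ 0.6465

The probability is P = ∫ |u|² dx over [−0.52a_0, 0.52a_0].
Since A² = 1/(a_0), this is the region integral divided by the full normalization integral.
By symmetry take twice the x ≥ 0 contribution in numerator and denominator; the 2's cancel. Let t = x/a_0; then A² and the length scale cancel, so P = ∫_{0}^{0.52} e^(-2·t) dt ÷ ∫_{0}^{∞} e^(-2·t) dt.
With ∫ e^(-2·t) dt = -e^(-2·t)/2 + C, the region integral is 1/2 - e^(-26/25)/2 and the full one is 1/2.
Taking the ratio, P = 0.64655.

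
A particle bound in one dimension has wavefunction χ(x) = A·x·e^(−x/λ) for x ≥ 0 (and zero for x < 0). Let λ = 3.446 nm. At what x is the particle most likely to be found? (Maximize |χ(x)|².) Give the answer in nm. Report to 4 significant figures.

Differentiate |χ(x)|² with respect to x and set to zero.
Solving yields x = λ.
With λ = 3.446, the most probable position is 3.4460 nm.

x ≈ 3.446 nm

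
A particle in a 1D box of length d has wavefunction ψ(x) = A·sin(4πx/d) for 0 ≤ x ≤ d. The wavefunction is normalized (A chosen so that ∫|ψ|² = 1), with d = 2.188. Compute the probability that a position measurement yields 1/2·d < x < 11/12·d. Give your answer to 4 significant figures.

P ≈ 0.4511

The probability is P = ∫ |ψ|² dx over [1/2·d, 11/12·d].
The normalization integral ∫|ψ|²dx over the whole domain equals d/2·A², and A² cancels in the ratio.
In terms of u = x/d (A² and the length scale cancel between numerator and denominator), P = [∫_{1/2}^{11/12} sin(4·π·u)^2 du] / [∫_{0}^{1} sin(4·π·u)^2 du].
An antiderivative of sin(4·π·u)^2 is u/2 - sin(4·π·u)·cos(4·π·u)/(8·π); evaluating from 1/2 to 11/12 gives √(3)/(32·π) + 5/24, while the full integral is 1/2.
Evaluating gives P = √(3)/(16·π) + 5/12.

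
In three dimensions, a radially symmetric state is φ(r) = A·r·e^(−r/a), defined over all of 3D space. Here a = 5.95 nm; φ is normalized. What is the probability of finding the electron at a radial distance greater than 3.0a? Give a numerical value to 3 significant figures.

P ≈ 0.285

With dV = 4πr²dr, the probability is ∫|φ|² dV over r > 3.0a.
A² is fixed by ∫₀^∞ 4πr²|φ|² dr = 1, i.e. A² = (3·π·a^5)^(−1).
Let u = r/a; then A², 4π and the length scale all cancel, so P = ∫_{3.0}^{∞} u^4·e^(-2·u) du ÷ ∫_{0}^{∞} u^4·e^(-2·u) du.
Using ∫ u^4·e^(-2·u) du = -(u^4/2 + u^3 + 3·u^2/2 + 3·u/2 + 3/4)·e^(-2·u), the numerator is 345·e^(-6)/4 and the denominator is 3/4.
This evaluates to P = 0.2851.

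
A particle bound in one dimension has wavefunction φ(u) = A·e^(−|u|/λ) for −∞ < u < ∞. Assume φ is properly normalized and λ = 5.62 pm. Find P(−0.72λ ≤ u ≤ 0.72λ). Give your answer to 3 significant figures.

|φ|² is the probability density, so P = ∫_{−0.72λ}^{0.72λ} |φ|² du.
Since A² = 1/(λ), this is the region integral divided by the full normalization integral.
Both integrals are even about u = 0, so only the u ≥ 0 halves are needed (the factors of 2 cancel). Let t = u/λ; then A² and the length scale cancel, so P = ∫_{0}^{0.72} e^(-2·t) dt ÷ ∫_{0}^{∞} e^(-2·t) dt.
An antiderivative of e^(-2·t) is -e^(-2·t)/2; evaluating from 0 to 0.72 gives 1/2 - e^(-36/25)/2, while the full integral is 1/2.
This works out to P = 0.7631.

P ≈ 0.763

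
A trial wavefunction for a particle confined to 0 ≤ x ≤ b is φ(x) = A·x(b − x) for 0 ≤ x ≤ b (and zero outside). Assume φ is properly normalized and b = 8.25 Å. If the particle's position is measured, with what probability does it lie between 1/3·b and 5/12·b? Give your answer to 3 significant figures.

P ≈ 0.137

The probability is P = ∫ |φ|² dx over [1/3·b, 5/12·b].
The normalization integral ∫|φ|²dx over the whole domain equals b^5/30·A², and A² cancels in the ratio.
In terms of u = x/b (A² and the length scale cancel between numerator and denominator), P = [∫_{1/3}^{5/12} u^2·(1 - u)^2 du] / [∫_{0}^{1} u^2·(1 - u)^2 du].
With ∫ u^2·(1 - u)^2 du = u^3·(6·u^2 - 15·u + 10)/30 + C, the region integral is ≈ 0.0045581 and the full one is 1/30.
Taking the ratio, P = 0.1367.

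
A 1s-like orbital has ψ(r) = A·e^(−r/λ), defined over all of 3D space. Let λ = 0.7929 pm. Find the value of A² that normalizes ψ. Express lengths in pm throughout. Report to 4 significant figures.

A^2 ≈ 0.6385 pm^(-3)

We need A² ∫|f|² 4πr² dr = 1, taking the integral from 0 to ∞.
In 3D with spherical symmetry the volume element is 4πr² dr.
Carrying out the integral gives A² · π·λ^3.
With λ = 0.7929: A² = 0.63855 and A = 0.79909.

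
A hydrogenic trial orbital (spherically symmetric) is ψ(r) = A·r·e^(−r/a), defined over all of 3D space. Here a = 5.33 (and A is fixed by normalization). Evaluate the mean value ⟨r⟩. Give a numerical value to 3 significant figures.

⟨r⟩ ≈ 13.3

By definition ⟨r⟩ = ∫ r |ψ(r)|² 4πr² dr.
Recall ∫₀^∞ r^m e^(−r/β) dr = m!·β^(m+1), the ratio of the moment integral to the normalization integral gives ⟨r⟩ = 5·a/2.
Putting a = 5.33 gives 13.33.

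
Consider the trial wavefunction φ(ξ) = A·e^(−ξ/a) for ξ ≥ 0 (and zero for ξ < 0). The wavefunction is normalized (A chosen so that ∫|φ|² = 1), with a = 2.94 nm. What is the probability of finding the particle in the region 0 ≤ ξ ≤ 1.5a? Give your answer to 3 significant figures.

P ≈ 0.950

The probability is P = ∫ |φ|² dξ over [0, 1.5a].
The normalization integral ∫|φ|²dξ over the whole domain equals a/2·A², and A² cancels in the ratio.
Substituting u = ξ/a, A² and the length scale cancel in the ratio: P = ∫_{0}^{1.5} e^(-2·u) du / ∫_{0}^{∞} e^(-2·u) du.
Using ∫ e^(-2·u) du = -e^(-2·u)/2, the numerator is 1/2 - e^(-3)/2 and the denominator is 1/2.
The result is P = 0.9502.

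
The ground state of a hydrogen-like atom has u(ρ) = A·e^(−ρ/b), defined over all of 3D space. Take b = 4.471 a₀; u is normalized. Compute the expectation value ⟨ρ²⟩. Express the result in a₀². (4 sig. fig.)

By definition ⟨ρ²⟩ = ∫ ρ^2 |u(ρ)|² 4πρ² dρ.
The ratio of the moment integral to the normalization integral gives ⟨ρ²⟩ = 3·b^2.
With b = 4.471, ⟨ρ^2⟩ = 59.970.

⟨ρ^2⟩ ≈ 59.97 a₀^2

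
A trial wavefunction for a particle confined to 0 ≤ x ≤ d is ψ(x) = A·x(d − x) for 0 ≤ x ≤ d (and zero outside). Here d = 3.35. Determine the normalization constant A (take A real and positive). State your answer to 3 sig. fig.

The normalization condition is ∫|ψ|² dx = 1 from 0 to d.
∫|ψ|² dx = A²·(d^5/30).
Substituting d = 3.35 gives A² = 0.07110, so A = 0.2667.

A ≈ 0.267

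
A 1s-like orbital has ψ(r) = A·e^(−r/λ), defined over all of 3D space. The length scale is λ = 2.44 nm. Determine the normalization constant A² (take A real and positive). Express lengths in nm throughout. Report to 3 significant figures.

A^2 ≈ 0.0219 nm^(-3)

We need A² ∫|f|² 4πr² dr = 1, taking the integral from 0 to ∞.
(Spherical symmetry: dV = 4πr² dr.)
Recall ∫₀^∞ r^m e^(−r/β) dr = m!·β^(m+1), ∫|ψ|² 4πr² dr = A²·(π·λ^3).
Setting this equal to 1 gives A² = 1/(π·λ^3).
Substituting λ = 2.44 gives A² = 0.02191, so A = 0.1480.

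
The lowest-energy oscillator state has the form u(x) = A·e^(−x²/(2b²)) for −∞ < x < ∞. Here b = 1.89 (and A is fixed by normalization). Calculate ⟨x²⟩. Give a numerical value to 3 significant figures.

⟨x^2⟩ ≈ 1.79

⟨x²⟩ = ∫ x^2 |u|² dx over the full domain.
The ratio of the moment integral to the normalization integral gives ⟨x²⟩ = b^2/2.
With b = 1.89, ⟨x^2⟩ = 1.786.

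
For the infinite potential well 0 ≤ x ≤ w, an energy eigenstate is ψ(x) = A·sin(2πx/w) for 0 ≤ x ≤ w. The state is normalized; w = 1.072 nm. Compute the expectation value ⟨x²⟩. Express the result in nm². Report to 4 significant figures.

⟨x^2⟩ ≈ 0.3685 nm^2

The expectation value is the |ψ|²-weighted average of x^2: ∫ x^2|ψ|² dx.
Using sin²θ = (1 − cos 2θ)/2, the ratio of the moment integral to the normalization integral gives ⟨x²⟩ = -w^2/(8·π^2) + w^2/3.
With w = 1.072, ⟨x^2⟩ = 0.36851.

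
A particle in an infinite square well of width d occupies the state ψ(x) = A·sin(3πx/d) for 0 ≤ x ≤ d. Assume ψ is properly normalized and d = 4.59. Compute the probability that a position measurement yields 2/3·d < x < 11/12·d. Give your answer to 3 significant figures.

P = ∫_{2/3·d}^{11/12·d} |ψ(x)|² dx.
With A² fixed by ∫|ψ|² = 1, i.e. A² = (d/2)^(−1), substitute and integrate.
Let u = x/d; then A² and the length scale cancel, so P = ∫_{2/3}^{11/12} sin(3·π·u)^2 du ÷ ∫_{0}^{1} sin(3·π·u)^2 du.
An antiderivative of sin(3·π·u)^2 is u/2 - sin(6·π·u)/(12·π); evaluating from 2/3 to 11/12 gives 1/(12·π) + 1/8, while the full integral is 1/2.
This works out to P = (2 + 3·π)/(12·π).

P ≈ 0.303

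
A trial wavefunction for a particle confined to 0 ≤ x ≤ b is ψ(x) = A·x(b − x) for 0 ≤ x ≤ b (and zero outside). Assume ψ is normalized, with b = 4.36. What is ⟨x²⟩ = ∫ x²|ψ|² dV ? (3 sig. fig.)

By definition ⟨x²⟩ = ∫ x^2 |ψ(x)|² dx.
Expanding the polynomial and integrating term by term, the ratio of the moment integral to the normalization integral gives ⟨x²⟩ = 2·b^2/7.
Putting b = 4.36 gives 5.431.

⟨x^2⟩ ≈ 5.43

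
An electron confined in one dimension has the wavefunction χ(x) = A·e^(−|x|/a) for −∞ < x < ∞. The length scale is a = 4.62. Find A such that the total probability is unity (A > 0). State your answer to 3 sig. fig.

A ≈ 0.465

Normalization requires ∫|χ|² dx = 1, integrated from −∞ to ∞.
Using ∫₀^∞ xⁿ e^(−αx) dx = n!/αⁿ⁺¹, carrying out the integral gives A² · a.
Setting this equal to 1 gives A² = 1/(a).
Substituting a = 4.62 gives A² = 0.2165, so A = 0.4652.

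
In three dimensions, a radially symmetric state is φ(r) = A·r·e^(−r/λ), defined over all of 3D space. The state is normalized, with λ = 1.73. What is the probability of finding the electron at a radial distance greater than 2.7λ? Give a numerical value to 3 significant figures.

With dV = 4πr²dr, the probability is ∫|φ|² dV over r > 2.7λ.
The full normalization integral is A²·[3·π·λ^5] = 1, fixing A².
Let u = r/λ; then A², 4π and the length scale all cancel, so P = ∫_{2.7}^{∞} u^4·e^(-2·u) du ÷ ∫_{0}^{∞} u^4·e^(-2·u) du.
Using ∫ u^4·e^(-2·u) du = -(u^4/2 + u^3 + 3·u^2/2 + 3·u/2 + 3/4)·e^(-2·u), the numerator is ≈ 0.27998 and the denominator is 3/4.
Taking the ratio yields P = 0.3733.

P ≈ 0.373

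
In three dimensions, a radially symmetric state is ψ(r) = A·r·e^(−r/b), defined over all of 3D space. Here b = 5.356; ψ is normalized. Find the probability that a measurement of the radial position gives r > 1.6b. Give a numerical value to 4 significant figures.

P ≈ 0.7806

Integrate the radial probability density 4πr²|ψ|² over r > 1.6b.
Normalization gives A² = 1/(3·π·b^5).
In terms of u = r/b (A², 4π and the length scale all cancel between numerator and denominator), P = [∫_{1.6}^{∞} u^4·e^(-2·u) du] / [∫_{0}^{∞} u^4·e^(-2·u) du].
Using ∫ u^4·e^(-2·u) du = -(u^4/2 + u^3 + 3·u^2/2 + 3·u/2 + 3/4)·e^(-2·u), the numerator is ≈ 0.585459 and the denominator is 3/4.
Taking the ratio yields P = 0.78061.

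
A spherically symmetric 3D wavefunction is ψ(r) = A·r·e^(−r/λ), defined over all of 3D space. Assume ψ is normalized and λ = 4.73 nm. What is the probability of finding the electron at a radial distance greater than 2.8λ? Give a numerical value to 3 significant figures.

P ≈ 0.342

With dV = 4πr²dr, the probability is ∫|ψ|² dV over r > 2.8λ.
A² is fixed by ∫₀^∞ 4πr²|ψ|² dr = 1, i.e. A² = (3·π·λ^5)^(−1).
Let u = r/λ; then A², 4π and the length scale all cancel, so P = ∫_{2.8}^{∞} u^4·e^(-2·u) du ÷ ∫_{0}^{∞} u^4·e^(-2·u) du.
Using ∫ u^4·e^(-2·u) du = -(u^4/2 + u^3 + 3·u^2/2 + 3·u/2 + 3/4)·e^(-2·u), the numerator is ≈ 0.25661 and the denominator is 3/4.
This evaluates to P = 0.3422.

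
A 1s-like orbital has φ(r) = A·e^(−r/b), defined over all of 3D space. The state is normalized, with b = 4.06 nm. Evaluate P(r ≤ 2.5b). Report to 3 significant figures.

P = ∫ |φ|² 4πr² dr over r ≤ 2.5b.
A² is fixed by ∫₀^∞ 4πr²|φ|² dr = 1, i.e. A² = (π·b^3)^(−1).
Let u = r/b; then A², 4π and the length scale all cancel, so P = ∫_{0}^{2.5} u^2·e^(-2·u) du ÷ ∫_{0}^{∞} u^2·e^(-2·u) du.
With ∫ u^2·e^(-2·u) du = -(2·u^2 + 2·u + 1)·e^(-2·u)/4 + C, the region integral is 1/4 - 37·e^(-5)/8 and the full one is 1/4.
The region integral divided by the full integral gives P = 0.8753.

P ≈ 0.875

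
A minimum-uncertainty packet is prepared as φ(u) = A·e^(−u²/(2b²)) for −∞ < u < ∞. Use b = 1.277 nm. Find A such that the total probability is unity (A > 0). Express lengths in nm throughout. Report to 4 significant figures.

A ≈ 0.6647 nm^(-1/2)

Require ∫ |φ|² du = 1 over the whole domain.
Carrying out the integral gives A² · √(π)·b.
Setting this equal to 1 gives A² = 1/(√(π)·b).
With b = 1.277: A² = 0.44181 and A = 0.66469.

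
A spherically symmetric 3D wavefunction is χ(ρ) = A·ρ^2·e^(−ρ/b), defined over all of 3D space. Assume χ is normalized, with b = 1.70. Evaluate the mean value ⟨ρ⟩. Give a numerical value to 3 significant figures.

⟨ρ⟩ = ∫ ρ |χ|² 4πρ² dρ over the full domain.
The ratio of the moment integral to the normalization integral gives ⟨ρ⟩ = 7·b/2.
Putting b = 1.70 gives 5.950.

⟨ρ⟩ ≈ 5.95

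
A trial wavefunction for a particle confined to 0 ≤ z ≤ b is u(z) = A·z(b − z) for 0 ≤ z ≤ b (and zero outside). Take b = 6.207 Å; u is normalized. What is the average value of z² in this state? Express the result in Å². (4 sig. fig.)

⟨z^2⟩ ≈ 11.01 Å^2

⟨z²⟩ = ∫ z^2 |u|² dz over the full domain.
Evaluating both integrals, ⟨z²⟩ = 2·b^2/7.
Putting b = 6.207 gives 11.008.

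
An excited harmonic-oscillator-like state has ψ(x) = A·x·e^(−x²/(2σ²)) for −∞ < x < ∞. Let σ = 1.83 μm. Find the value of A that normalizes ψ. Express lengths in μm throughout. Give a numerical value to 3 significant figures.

A ≈ 0.429 μm^(-3/2)

Normalization requires ∫|ψ|² dx = 1, integrated from −∞ to ∞.
Differentiating ∫e^(−αx²) dx = √(π/α) under α to get the higher moments, with ψ = A·x·e^(−x²/(2σ²)), the integral evaluates to A²·[√(π)·σ^3/2].
Setting this equal to 1 gives A² = 1/(√(π)·σ^3/2).
With σ = 1.83: A² = 0.1841 and A = 0.4291.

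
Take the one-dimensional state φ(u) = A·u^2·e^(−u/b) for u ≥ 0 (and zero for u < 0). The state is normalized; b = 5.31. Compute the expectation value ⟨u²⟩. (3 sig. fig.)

By definition ⟨u²⟩ = ∫ u^2 |φ(u)|² du.
Evaluating both integrals, ⟨u²⟩ = 15·b^2/2.
With b = 5.31, ⟨u^2⟩ = 211.5.

⟨u^2⟩ ≈ 211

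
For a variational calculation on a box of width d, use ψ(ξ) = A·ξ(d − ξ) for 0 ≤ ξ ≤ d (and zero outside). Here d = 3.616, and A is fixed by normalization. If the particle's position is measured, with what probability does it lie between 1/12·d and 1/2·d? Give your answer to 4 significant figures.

P ≈ 0.4949

P = ∫_{1/12·d}^{1/2·d} |ψ(ξ)|² dξ.
The normalization integral ∫|ψ|²dξ over the whole domain equals d^5/30·A², and A² cancels in the ratio.
Substituting u = ξ/d, A² and the length scale cancel in the ratio: P = ∫_{1/12}^{1/2} u^2·(1 - u)^2 du / ∫_{0}^{1} u^2·(1 - u)^2 du.
With ∫ u^2·(1 - u)^2 du = u^3·(6·u^2 - 15·u + 10)/30 + C, the region integral is ≈ 0.0164971 and the full one is 1/30.
This works out to P = 0.49491.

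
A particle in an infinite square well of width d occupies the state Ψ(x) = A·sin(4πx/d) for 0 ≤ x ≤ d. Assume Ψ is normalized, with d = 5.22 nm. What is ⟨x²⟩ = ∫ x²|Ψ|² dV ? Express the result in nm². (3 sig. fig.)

⟨x²⟩ = ∫ x^2 |Ψ|² dx over the full domain.
Using sin²θ = (1 − cos 2θ)/2, since the A² factors cancel between numerator and denominator, ⟨x²⟩ = -d^2/(32·π^2) + d^2/3.
With d = 5.22, ⟨x^2⟩ = 8.997.

⟨x^2⟩ ≈ 9.00 nm^2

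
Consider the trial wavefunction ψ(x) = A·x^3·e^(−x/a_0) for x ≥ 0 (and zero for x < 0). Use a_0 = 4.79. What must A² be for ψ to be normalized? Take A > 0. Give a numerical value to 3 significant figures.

A^2 ≈ 0.00000307

Normalization requires ∫|ψ|² dx = 1, integrated from 0 to ∞.
With ∫₀^∞ x^6 e^(−αx) dx = 6!/α^7, carrying out the integral gives A² · 45·a_0^7/8.
So A² = (45·a_0^7/8)^(−1).
With a_0 = 4.79: A² = 0.000003073 and A = 0.001753.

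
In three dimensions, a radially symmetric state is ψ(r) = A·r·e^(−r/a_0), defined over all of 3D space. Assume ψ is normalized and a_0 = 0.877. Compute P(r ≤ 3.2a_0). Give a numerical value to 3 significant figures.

P ≈ 0.765

Integrate the radial probability density 4πr²|ψ|² over r ≤ 3.2a_0.
Normalization gives A² = 1/(3·π·a_0^5).
Let u = r/a_0; then A², 4π and the length scale all cancel, so P = ∫_{0}^{3.2} u^4·e^(-2·u) du ÷ ∫_{0}^{∞} u^4·e^(-2·u) du.
Using ∫ u^4·e^(-2·u) du = -(u^4/2 + u^3 + 3·u^2/2 + 3·u/2 + 3/4)·e^(-2·u), the numerator is ≈ 0.57370 and the denominator is 3/4.
The region integral divided by the full integral gives P = 0.7649.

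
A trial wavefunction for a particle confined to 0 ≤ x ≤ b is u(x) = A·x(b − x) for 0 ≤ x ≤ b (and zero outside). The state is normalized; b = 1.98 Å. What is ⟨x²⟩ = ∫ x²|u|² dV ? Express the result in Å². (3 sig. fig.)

⟨x^2⟩ ≈ 1.12 Å^2

The expectation value is the |u|²-weighted average of x^2: ∫ x^2|u|² dx.
Expanding the polynomial and integrating term by term, the ratio of the moment integral to the normalization integral gives ⟨x²⟩ = 2·b^2/7.
Putting b = 1.98 gives 1.120.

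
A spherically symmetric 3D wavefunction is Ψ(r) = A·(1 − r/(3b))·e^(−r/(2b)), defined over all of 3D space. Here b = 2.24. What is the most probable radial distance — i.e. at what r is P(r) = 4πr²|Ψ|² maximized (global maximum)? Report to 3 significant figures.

The maximum of P(r) = 4πr²|Ψ|² occurs where its derivative vanishes.
Solving yields r = b.
With b = 2.24, the most probable radial distance is 2.240.

r ≈ 2.24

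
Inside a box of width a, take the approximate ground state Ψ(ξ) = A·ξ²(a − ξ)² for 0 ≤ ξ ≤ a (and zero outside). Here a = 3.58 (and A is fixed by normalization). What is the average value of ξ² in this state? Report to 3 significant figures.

⟨ξ^2⟩ ≈ 3.50

The expectation value is the |Ψ|²-weighted average of ξ^2: ∫ ξ^2|Ψ|² dξ.
Expanding the polynomial and integrating term by term, the ratio of the moment integral to the normalization integral gives ⟨ξ²⟩ = 3·a^2/11.
Putting a = 3.58 gives 3.495.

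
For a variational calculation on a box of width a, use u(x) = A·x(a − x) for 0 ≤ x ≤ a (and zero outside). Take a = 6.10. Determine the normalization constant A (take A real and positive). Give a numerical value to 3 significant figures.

Normalization requires ∫|u|² dx = 1, integrated from 0 to a.
Expanding the polynomial and integrating term by term, with u = A·x(a − x), the integral evaluates to A²·[a^5/30].
Setting this equal to 1 gives A² = 1/(a^5/30).
Plugging in a = 6.10 yields A = 0.05960.

A ≈ 0.0596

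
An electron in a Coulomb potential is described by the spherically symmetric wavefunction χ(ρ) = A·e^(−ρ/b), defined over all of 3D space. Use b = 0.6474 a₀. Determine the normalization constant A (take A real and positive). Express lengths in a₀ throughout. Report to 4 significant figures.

We need A² ∫|f|² 4πρ² dρ = 1, taking the integral from 0 to ∞.
Using ∫₀^∞ ρⁿ e^(−αρ) dρ = n!/αⁿ⁺¹, carrying out the integral gives A² · π·b^3.
So A² = (π·b^3)^(−1).
With b = 0.6474: A² = 1.1731 and A = 1.0831.

A ≈ 1.083 a₀^(-3/2)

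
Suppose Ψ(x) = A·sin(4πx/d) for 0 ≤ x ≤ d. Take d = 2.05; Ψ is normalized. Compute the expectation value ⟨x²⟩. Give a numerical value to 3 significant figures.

By definition ⟨x²⟩ = ∫ x^2 |Ψ(x)|² dx.
With ∫₀^d sin²(nπx/d) dx = d/2, the ratio of the moment integral to the normalization integral gives ⟨x²⟩ = -d^2/(32·π^2) + d^2/3.
Putting d = 2.05 gives 1.388.

⟨x^2⟩ ≈ 1.39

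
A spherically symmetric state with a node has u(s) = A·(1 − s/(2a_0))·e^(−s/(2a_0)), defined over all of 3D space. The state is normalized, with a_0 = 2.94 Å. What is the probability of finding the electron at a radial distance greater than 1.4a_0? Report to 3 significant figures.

P ≈ 0.952

With dV = 4πs²ds, the probability is ∫|u|² dV over s > 1.4a_0.
The full normalization integral is A²·[8·π·a_0^3] = 1, fixing A².
In terms of t = s/a_0 (A², 4π and the length scale all cancel between numerator and denominator), P = [∫_{1.4}^{∞} t^2·(1 - t/2)^2·e^(-t) dt] / [∫_{0}^{∞} t^2·(1 - t/2)^2·e^(-t) dt].
Using ∫ t^2·(1 - t/2)^2·e^(-t) dt = -(t^4/4 + t^2 + 2·t + 2)·e^(-t), the numerator is ≈ 1.9038 and the denominator is 2.
The region integral divided by the full integral gives P = 0.9519.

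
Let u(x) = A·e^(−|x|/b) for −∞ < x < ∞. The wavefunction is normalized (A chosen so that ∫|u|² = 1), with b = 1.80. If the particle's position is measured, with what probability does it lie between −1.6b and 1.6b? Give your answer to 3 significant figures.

P = ∫_{−1.6b}^{1.6b} |u(x)|² dx.
Since A² = 1/(b), this is the region integral divided by the full normalization integral.
By symmetry take twice the x ≥ 0 contribution in numerator and denominator; the 2's cancel. In terms of t = x/b (A² and the length scale cancel between numerator and denominator), P = [∫_{0}^{1.6} e^(-2·t) dt] / [∫_{0}^{∞} e^(-2·t) dt].
With ∫ e^(-2·t) dt = -e^(-2·t)/2 + C, the region integral is 1/2 - e^(-16/5)/2 and the full one is 1/2.
This works out to P = 0.9592.

P ≈ 0.959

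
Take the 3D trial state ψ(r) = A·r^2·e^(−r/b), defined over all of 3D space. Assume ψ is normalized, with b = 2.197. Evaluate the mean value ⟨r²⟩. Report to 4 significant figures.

⟨r^2⟩ ≈ 67.58

The expectation value is the |ψ|²-weighted average of r^2: ∫ r^2|ψ|² 4πr² dr.
With ∫₀^∞ r^8 e^(−αr) dr = 8!/α^9, the ratio of the moment integral to the normalization integral gives ⟨r²⟩ = 14·b^2.
Putting b = 2.197 gives 67.575.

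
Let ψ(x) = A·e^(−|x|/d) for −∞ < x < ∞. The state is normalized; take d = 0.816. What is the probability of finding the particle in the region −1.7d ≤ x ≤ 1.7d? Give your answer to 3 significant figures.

P ≈ 0.967

|ψ|² is the probability density, so P = ∫_{−1.7d}^{1.7d} |ψ|² dx.
Since A² = 1/(d), this is the region integral divided by the full normalization integral.
By symmetry take twice the x ≥ 0 contribution in numerator and denominator; the 2's cancel. In terms of u = x/d (A² and the length scale cancel between numerator and denominator), P = [∫_{0}^{1.7} e^(-2·u) du] / [∫_{0}^{∞} e^(-2·u) du].
An antiderivative of e^(-2·u) is -e^(-2·u)/2; evaluating from 0 to 1.7 gives 1/2 - e^(-17/5)/2, while the full integral is 1/2.
The result is P = 0.9666.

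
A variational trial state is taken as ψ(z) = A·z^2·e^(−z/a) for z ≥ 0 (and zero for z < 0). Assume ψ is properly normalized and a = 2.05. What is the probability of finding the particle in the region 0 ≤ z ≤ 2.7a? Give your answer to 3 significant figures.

P ≈ 0.627

|ψ|² is the probability density, so P = ∫_{0}^{2.7a} |ψ|² dz.
Since A² = 1/(3·a^5/4), this is the region integral divided by the full normalization integral.
Substituting u = z/a, A² and the length scale cancel in the ratio: P = ∫_{0}^{2.7} u^4·e^(-2·u) du / ∫_{0}^{∞} u^4·e^(-2·u) du.
With ∫ u^4·e^(-2·u) du = -(u^4/2 + u^3 + 3·u^2/2 + 3·u/2 + 3/4)·e^(-2·u) + C, the region integral is ≈ 0.47002 and the full one is 3/4.
Evaluating gives P = 0.6267.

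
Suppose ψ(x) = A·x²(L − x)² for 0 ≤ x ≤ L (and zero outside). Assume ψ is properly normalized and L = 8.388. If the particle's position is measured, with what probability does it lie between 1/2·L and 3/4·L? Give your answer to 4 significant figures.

P ≈ 0.4511

P = ∫_{1/2·L}^{3/4·L} |ψ(x)|² dx.
Since A² = 1/(L^9/630), this is the region integral divided by the full normalization integral.
Substituting u = x/L, A² and the length scale cancel in the ratio: P = ∫_{1/2}^{3/4} u^4·(1 - u)^4 du / ∫_{0}^{1} u^4·(1 - u)^4 du.
With ∫ u^4·(1 - u)^4 du = u^5·(70·u^4 - 315·u^3 + 540·u^2 - 420·u + 126)/630 + C, the region integral is ≈ 0.000715988 and the full one is 1/630.
The result is P = 0.45107.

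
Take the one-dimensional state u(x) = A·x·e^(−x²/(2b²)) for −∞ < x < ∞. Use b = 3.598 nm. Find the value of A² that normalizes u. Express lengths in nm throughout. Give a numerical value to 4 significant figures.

A^2 ≈ 0.02423 nm^(-3)

Normalization requires ∫|u|² dx = 1, integrated from −∞ to ∞.
With u = A·x·e^(−x²/(2b²)), the integral evaluates to A²·[√(π)·b^3/2].
Plugging in b = 3.598 yields A = 0.15565.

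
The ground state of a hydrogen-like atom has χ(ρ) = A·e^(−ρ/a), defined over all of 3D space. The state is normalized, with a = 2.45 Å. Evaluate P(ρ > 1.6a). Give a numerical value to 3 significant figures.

P ≈ 0.380

With dV = 4πρ²dρ, the probability is ∫|χ|² dV over ρ > 1.6a.
The full normalization integral is A²·[π·a^3] = 1, fixing A².
In terms of u = ρ/a (A², 4π and the length scale all cancel between numerator and denominator), P = [∫_{1.6}^{∞} u^2·e^(-2·u) du] / [∫_{0}^{∞} u^2·e^(-2·u) du].
Using ∫ u^2·e^(-2·u) du = -(2·u^2 + 2·u + 1)·e^(-2·u)/4, the numerator is 233·e^(-16/5)/100 and the denominator is 1/4.
Taking the ratio yields P = 0.3799.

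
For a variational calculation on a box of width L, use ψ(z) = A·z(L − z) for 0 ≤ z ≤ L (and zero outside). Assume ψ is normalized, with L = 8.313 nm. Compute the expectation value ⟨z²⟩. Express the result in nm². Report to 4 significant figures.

By definition ⟨z²⟩ = ∫ z^2 |ψ(z)|² dz.
Since the A² factors cancel between numerator and denominator, ⟨z²⟩ = 2·L^2/7.
Putting L = 8.313 gives 19.745.

⟨z^2⟩ ≈ 19.74 nm^2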